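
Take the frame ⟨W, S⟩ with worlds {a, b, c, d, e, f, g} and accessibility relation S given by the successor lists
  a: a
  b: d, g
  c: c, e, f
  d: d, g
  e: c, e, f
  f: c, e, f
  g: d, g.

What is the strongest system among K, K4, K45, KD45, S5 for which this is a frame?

Transitive (axiom 4): yes — every two-step S-path is closed by a direct edge.
Euclidean (axiom 5): yes — any two successors of a common world are S-related.
Serial (axiom D): yes — every world has a successor (e.g. a S a).
Reflexive (axiom T): no — b is not related to itself.
So F validates K, K4, K45, KD45; S5 would additionally require S to be reflexive. The strongest is KD45.

KD45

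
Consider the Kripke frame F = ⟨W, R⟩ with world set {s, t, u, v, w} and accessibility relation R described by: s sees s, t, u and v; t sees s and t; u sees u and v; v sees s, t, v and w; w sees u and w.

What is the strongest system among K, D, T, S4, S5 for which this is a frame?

T

Serial (axiom D): yes — every world has a successor (e.g. s R s).
Reflexive (axiom T): yes — every world is R-related to itself.
Transitive (axiom 4): no — s R v and v R w, but not s R w.
Euclidean (axiom 5): no — s R t and s R u, but not t R u.
So F validates K, D, T; S4 would additionally require R to be transitive. The strongest is T.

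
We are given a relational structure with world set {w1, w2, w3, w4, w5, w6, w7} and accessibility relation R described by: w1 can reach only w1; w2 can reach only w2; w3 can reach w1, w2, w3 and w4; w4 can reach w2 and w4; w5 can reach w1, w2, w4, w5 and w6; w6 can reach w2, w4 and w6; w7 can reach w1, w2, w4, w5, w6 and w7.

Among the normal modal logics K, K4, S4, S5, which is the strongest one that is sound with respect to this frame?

S4

Transitive (axiom 4): yes — every two-step R-path is closed by a direct edge.
Reflexive (axiom T): yes — every world is R-related to itself.
Euclidean (axiom 5): no — w3 R w1 and w3 R w2, but not w1 R w2.
So F validates K, K4, S4; S5 would additionally require R to be Euclidean. The strongest is S4.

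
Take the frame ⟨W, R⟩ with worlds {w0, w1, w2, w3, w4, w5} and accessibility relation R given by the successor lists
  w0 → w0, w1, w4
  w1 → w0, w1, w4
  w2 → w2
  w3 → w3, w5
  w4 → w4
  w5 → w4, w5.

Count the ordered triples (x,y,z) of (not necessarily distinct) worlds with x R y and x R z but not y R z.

Enumerating: (w0,w4,w0), (w0,w4,w1), (w1,w4,w0), (w1,w4,w1), (w3,w5,w3), (w5,w4,w5).

6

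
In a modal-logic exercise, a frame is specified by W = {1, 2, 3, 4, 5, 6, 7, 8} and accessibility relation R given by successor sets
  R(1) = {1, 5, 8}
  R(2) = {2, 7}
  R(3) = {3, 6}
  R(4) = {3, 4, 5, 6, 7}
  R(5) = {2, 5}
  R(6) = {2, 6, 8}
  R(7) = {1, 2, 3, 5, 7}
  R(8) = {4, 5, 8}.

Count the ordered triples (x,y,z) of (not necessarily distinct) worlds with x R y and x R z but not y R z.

Enumerating: (1,5,1), (1,5,8), (1,8,1), (3,6,3), (4,3,4), (4,3,5), (4,3,7), (4,5,3), (4,5,4), (4,5,6), (4,5,7), (4,6,3), … and 26 more.
Total: 38.

38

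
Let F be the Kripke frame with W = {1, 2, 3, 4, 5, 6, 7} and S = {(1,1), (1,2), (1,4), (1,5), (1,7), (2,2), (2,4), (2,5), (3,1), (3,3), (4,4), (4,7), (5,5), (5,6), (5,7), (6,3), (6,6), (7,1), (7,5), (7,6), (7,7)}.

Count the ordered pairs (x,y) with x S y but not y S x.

10

Enumerating: (1,2), (1,4), (1,5), (2,4), (2,5), (3,1), (4,7), (5,6), (6,3), (7,6).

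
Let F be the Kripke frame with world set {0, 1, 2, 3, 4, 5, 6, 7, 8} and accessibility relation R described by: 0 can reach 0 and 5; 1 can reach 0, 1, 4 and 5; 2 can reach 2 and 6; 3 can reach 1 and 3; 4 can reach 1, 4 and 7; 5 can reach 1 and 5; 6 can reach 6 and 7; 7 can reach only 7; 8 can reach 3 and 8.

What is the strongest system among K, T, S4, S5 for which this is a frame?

Reflexive (axiom T): yes — every world is R-related to itself.
Transitive (axiom 4): no — 0 R 5 and 5 R 1, but not 0 R 1.
Euclidean (axiom 5): no — 1 R 0 and 1 R 4, but not 0 R 4.
So F validates K, T; S4 would additionally require R to be transitive. The strongest is T.

T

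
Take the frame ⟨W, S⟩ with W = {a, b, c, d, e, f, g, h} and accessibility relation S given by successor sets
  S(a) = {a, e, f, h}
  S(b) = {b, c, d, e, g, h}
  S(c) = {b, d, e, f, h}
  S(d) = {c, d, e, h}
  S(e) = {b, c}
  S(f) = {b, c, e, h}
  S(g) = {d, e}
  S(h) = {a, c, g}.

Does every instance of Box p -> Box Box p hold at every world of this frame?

No

The schema 4 characterises exactly the transitive frames.
Transitive: no — a S e and e S b, but not a S b.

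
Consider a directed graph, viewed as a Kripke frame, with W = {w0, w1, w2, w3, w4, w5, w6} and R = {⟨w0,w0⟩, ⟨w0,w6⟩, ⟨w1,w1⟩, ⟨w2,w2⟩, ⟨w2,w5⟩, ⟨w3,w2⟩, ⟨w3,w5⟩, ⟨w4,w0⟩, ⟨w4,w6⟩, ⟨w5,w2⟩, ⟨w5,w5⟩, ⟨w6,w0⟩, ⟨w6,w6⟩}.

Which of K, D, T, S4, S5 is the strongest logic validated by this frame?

D

Serial (axiom D): yes — every world has a successor (e.g. w0 R w0).
Reflexive (axiom T): no — w3 is not related to itself.
Transitive (axiom 4): yes — every two-step R-path is closed by a direct edge.
Euclidean (axiom 5): yes — any two successors of a common world are R-related.
So F validates K, D; T would additionally require R to be reflexive. The strongest is D.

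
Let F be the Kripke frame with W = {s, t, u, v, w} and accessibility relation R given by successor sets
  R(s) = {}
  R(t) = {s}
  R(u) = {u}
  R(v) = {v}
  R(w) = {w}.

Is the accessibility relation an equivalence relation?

Reflexive: no — s is not related to itself.
Symmetric: no — t R s but not s R t.
Transitive: yes — every two-step R-path is closed by a direct edge.
So R is not an equivalence relation.

No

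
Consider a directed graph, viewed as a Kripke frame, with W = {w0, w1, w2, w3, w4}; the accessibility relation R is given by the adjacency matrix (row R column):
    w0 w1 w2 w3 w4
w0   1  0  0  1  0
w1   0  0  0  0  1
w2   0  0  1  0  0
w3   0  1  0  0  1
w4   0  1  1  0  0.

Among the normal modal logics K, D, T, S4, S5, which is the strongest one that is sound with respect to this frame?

D

Serial (axiom D): yes — every world has a successor (e.g. w0 R w0).
Reflexive (axiom T): no — w1 is not related to itself.
Transitive (axiom 4): no — w0 R w3 and w3 R w1, but not w0 R w1.
Euclidean (axiom 5): no — w4 R w1 and w4 R w2, but not w1 R w2.
So F validates K, D; T would additionally require R to be reflexive. The strongest is D.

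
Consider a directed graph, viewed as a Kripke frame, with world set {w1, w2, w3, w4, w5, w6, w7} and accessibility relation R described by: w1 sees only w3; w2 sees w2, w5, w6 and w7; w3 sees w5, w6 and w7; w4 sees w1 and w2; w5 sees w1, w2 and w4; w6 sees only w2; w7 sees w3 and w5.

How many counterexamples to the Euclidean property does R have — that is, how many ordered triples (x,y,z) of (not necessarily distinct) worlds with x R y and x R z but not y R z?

30

Enumerating: (w1,w3,w3), (w2,w5,w5), (w2,w5,w6), (w2,w5,w7), (w2,w6,w5), (w2,w6,w6), (w2,w6,w7), (w2,w7,w2), (w2,w7,w6), (w2,w7,w7), (w3,w5,w5), (w3,w5,w6), … and 18 more.
Total: 30.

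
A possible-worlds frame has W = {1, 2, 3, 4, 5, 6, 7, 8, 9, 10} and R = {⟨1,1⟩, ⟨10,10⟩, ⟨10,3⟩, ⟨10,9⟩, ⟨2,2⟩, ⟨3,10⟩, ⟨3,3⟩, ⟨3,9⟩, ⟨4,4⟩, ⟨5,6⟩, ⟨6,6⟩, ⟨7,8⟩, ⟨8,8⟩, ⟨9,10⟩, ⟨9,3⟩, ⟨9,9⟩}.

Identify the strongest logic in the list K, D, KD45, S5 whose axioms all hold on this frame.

KD45

Serial (axiom D): yes — every world has a successor (e.g. 1 R 1).
Euclidean (axiom 5): yes — any two successors of a common world are R-related.
Transitive (axiom 4): yes — every two-step R-path is closed by a direct edge.
Reflexive (axiom T): no — 5 is not related to itself.
So F validates K, D, KD45; S5 would additionally require R to be reflexive. The strongest is KD45.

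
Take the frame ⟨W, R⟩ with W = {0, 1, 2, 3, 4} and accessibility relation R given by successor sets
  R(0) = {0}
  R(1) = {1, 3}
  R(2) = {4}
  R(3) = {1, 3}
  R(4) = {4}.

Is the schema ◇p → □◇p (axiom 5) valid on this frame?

The schema 5 characterises exactly the Euclidean frames.
Euclidean: yes — any two successors of a common world are R-related.

Yes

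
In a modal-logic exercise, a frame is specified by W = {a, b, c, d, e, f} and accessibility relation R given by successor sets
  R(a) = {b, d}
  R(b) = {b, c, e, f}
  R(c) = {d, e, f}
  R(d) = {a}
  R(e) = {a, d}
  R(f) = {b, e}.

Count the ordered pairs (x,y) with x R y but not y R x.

9

Enumerating: (a,b), (b,c), (b,e), (c,d), (c,e), (c,f), (e,a), (e,d), (f,e).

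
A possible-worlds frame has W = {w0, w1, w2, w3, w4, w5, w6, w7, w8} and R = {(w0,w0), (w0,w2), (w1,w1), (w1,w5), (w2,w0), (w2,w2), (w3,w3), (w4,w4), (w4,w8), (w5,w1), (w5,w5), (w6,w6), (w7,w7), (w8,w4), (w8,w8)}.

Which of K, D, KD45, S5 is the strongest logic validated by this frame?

Serial (axiom D): yes — every world has a successor (e.g. w0 R w0).
Euclidean (axiom 5): yes — any two successors of a common world are R-related.
Transitive (axiom 4): yes — every two-step R-path is closed by a direct edge.
Reflexive (axiom T): yes — every world is R-related to itself.
So F validates K, D, KD45, S5. The strongest is S5.

S5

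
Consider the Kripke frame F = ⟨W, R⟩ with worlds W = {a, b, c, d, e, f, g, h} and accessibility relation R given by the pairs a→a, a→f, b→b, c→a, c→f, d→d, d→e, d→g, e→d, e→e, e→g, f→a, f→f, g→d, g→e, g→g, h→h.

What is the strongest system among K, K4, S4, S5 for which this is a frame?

K4

Transitive (axiom 4): yes — every two-step R-path is closed by a direct edge.
Reflexive (axiom T): no — c is not related to itself.
Euclidean (axiom 5): yes — any two successors of a common world are R-related.
So F validates K, K4; S4 would additionally require R to be reflexive. The strongest is K4.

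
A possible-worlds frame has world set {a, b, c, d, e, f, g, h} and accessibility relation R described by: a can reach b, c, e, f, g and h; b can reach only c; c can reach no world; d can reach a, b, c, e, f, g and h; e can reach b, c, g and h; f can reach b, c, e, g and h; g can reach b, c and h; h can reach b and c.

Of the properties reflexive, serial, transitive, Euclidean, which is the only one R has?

transitive

Reflexive: no — a is not related to itself.
Serial: no — c has no R-successor.
Transitive: yes — every two-step R-path is closed by a direct edge.
Euclidean: no — a R b and a R e, but not b R e.
Only transitive holds.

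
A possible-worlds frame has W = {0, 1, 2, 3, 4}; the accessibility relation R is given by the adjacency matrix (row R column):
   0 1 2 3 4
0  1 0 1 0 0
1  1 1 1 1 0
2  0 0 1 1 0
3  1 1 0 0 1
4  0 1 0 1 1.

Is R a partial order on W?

Reflexive: no — 3 is not related to itself.
Transitive: no — 0 R 2 and 2 R 3, but not 0 R 3.
Antisymmetric: no — 1 R 3 and 3 R 1 with 1 ≠ 3.
So R is not a partial order.

No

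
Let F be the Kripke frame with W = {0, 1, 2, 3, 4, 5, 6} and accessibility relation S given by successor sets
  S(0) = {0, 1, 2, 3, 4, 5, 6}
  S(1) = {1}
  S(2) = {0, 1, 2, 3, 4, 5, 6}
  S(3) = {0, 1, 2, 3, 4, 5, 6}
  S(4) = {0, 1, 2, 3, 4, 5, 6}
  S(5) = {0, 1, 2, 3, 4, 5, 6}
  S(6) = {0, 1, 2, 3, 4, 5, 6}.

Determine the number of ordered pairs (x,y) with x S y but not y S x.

6

Enumerating: (0,1), (2,1), (3,1), (4,1), (5,1), (6,1).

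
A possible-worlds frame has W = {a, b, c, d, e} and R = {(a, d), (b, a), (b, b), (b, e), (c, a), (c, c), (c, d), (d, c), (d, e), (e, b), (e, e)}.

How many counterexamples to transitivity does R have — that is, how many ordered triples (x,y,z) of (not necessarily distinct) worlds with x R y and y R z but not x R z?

Enumerating: (a,d,c), (a,d,e), (b,a,d), (c,d,e), (d,c,a), (d,c,d), (d,e,b), (e,b,a).

8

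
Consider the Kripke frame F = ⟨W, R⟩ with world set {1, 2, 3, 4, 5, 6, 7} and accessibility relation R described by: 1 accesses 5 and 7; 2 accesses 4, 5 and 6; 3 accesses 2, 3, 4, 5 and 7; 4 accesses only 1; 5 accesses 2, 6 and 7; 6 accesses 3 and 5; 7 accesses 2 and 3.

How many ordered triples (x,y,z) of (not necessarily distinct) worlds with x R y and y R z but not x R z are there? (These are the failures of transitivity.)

30

Enumerating: (1,5,2), (1,5,6), (1,7,2), (1,7,3), (2,4,1), (2,5,2), (2,5,7), (2,6,3), (3,2,6), (3,4,1), (3,5,6), (4,1,5), … and 18 more.
Total: 30.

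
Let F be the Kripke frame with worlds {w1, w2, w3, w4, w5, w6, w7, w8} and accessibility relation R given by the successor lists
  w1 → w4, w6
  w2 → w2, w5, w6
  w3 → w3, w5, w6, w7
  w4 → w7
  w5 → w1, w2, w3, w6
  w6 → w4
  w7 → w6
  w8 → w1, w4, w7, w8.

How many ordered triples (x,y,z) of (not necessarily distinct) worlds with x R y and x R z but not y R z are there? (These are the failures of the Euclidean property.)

40

Enumerating: (w1,w4,w4), (w1,w4,w6), (w1,w6,w6), (w2,w5,w5), (w2,w6,w2), (w2,w6,w5), (w2,w6,w6), (w3,w5,w5), (w3,w5,w7), (w3,w6,w3), (w3,w6,w5), (w3,w6,w6), … and 28 more.
Total: 40.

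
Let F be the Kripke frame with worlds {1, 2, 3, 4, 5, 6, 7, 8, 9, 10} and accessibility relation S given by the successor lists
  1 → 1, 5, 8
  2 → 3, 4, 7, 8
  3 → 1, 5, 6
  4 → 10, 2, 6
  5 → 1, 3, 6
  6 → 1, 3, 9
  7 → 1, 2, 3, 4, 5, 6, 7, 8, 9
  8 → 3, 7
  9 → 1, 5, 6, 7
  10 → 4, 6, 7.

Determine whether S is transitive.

No

Transitive: no — 1 S 5 and 5 S 3, but not 1 S 3.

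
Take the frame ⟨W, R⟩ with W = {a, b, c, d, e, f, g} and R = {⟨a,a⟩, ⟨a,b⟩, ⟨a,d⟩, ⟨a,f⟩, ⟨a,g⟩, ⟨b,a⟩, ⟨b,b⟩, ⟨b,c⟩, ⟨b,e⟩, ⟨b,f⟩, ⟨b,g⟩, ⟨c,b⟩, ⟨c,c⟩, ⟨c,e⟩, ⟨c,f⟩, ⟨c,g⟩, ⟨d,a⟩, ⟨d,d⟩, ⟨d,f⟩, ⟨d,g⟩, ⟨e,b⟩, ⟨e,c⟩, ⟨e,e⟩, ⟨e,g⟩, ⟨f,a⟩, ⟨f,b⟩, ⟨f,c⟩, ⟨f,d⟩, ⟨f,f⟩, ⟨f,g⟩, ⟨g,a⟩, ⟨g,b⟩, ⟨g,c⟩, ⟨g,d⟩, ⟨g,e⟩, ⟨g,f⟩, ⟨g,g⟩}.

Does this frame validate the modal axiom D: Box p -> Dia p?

Axiom D corresponds to the accessibility relation being serial.
Serial: yes — every world has a successor (e.g. a R a).

Yes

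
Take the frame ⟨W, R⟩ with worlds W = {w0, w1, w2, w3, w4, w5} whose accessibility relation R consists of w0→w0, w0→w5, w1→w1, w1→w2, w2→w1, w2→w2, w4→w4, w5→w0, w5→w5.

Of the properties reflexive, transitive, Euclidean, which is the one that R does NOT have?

reflexive

Reflexive: no — w3 is not related to itself.
Transitive: yes — every two-step R-path is closed by a direct edge.
Euclidean: yes — any two successors of a common world are R-related.
Only reflexive fails.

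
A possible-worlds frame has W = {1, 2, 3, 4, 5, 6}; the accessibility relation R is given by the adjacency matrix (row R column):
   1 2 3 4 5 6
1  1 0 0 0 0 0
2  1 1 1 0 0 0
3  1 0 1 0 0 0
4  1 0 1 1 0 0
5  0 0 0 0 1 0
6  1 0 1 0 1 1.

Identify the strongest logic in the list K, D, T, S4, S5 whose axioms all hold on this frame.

Serial (axiom D): yes — every world has a successor (e.g. 1 R 1).
Reflexive (axiom T): yes — every world is R-related to itself.
Transitive (axiom 4): yes — every two-step R-path is closed by a direct edge.
Euclidean (axiom 5): no — 2 R 1 and 2 R 3, but not 1 R 3.
So F validates K, D, T, S4; S5 would additionally require R to be Euclidean. The strongest is S4.

S4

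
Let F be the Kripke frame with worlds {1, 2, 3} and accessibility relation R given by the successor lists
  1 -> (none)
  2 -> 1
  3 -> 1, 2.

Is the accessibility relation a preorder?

Reflexive: no — 1 is not related to itself.
Transitive: yes — every two-step R-path is closed by a direct edge.
So R is not a preorder.

No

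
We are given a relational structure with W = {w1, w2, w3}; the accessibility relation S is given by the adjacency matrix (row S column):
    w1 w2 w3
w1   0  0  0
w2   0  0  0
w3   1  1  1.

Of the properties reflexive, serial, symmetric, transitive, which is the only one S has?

Reflexive: no — w1 is not related to itself.
Serial: no — w1 has no S-successor.
Symmetric: no — w3 S w1 but not w1 S w3.
Transitive: yes — every two-step S-path is closed by a direct edge.
Only transitive holds.

transitive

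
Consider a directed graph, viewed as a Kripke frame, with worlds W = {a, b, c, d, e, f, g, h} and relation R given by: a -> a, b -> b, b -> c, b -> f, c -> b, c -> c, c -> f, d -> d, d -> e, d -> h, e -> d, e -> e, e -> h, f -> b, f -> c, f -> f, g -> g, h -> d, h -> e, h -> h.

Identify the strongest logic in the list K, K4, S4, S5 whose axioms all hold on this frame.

S5

Transitive (axiom 4): yes — every two-step R-path is closed by a direct edge.
Reflexive (axiom T): yes — every world is R-related to itself.
Euclidean (axiom 5): yes — any two successors of a common world are R-related.
So F validates K, K4, S4, S5. The strongest is S5.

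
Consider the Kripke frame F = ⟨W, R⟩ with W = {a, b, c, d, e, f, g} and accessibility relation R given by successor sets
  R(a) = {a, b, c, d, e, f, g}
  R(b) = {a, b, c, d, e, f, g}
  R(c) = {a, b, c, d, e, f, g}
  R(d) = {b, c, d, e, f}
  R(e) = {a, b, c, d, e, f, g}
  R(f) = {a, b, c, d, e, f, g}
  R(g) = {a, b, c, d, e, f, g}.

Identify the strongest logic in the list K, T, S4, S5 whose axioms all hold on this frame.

Reflexive (axiom T): yes — every world is R-related to itself.
Transitive (axiom 4): no — d R b and b R a, but not d R a.
Euclidean (axiom 5): no — a R d and a R g, but not d R g.
So F validates K, T; S4 would additionally require R to be transitive. The strongest is T.

T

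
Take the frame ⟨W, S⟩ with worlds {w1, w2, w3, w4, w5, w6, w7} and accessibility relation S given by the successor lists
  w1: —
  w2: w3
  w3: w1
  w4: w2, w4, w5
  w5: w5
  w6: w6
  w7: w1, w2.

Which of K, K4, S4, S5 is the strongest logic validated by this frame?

Transitive (axiom 4): no — w2 S w3 and w3 S w1, but not w2 S w1.
Reflexive (axiom T): no — w1 is not related to itself.
Euclidean (axiom 5): no — w4 S w2 and w4 S w5, but not w2 S w5.
So F validates K; K4 would additionally require S to be transitive. The strongest is K.

K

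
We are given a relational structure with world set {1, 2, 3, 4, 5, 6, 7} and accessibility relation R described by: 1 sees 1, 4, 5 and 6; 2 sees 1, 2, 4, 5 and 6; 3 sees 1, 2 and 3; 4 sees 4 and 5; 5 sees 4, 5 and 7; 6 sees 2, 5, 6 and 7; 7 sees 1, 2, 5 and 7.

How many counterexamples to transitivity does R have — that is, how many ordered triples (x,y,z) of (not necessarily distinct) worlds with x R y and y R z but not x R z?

23

Enumerating: (1,5,7), (1,6,2), (1,6,7), (2,5,7), (2,6,7), (3,1,4), (3,1,5), (3,1,6), (3,2,4), (3,2,5), (3,2,6), (4,5,7), … and 11 more.
Total: 23.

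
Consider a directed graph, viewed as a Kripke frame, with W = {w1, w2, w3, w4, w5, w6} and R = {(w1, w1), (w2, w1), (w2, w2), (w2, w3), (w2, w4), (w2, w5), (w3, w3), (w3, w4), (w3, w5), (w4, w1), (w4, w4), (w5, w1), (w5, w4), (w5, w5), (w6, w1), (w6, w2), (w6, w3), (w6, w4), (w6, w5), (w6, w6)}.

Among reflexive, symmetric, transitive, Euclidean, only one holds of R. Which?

Reflexive: yes — every world is R-related to itself.
Symmetric: no — w2 R w1 but not w1 R w2.
Transitive: no — w3 R w4 and w4 R w1, but not w3 R w1.
Euclidean: no — w2 R w1 and w2 R w3, but not w1 R w3.
Only reflexive holds.

reflexive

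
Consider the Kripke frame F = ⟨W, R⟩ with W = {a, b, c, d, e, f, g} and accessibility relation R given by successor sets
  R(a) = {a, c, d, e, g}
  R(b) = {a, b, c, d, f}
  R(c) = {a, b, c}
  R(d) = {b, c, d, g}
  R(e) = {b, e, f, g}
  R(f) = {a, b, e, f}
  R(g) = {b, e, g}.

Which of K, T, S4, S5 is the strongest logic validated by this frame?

T

Reflexive (axiom T): yes — every world is R-related to itself.
Transitive (axiom 4): no — a R c and c R b, but not a R b.
Euclidean (axiom 5): no — a R c and a R d, but not c R d.
So F validates K, T; S4 would additionally require R to be transitive. The strongest is T.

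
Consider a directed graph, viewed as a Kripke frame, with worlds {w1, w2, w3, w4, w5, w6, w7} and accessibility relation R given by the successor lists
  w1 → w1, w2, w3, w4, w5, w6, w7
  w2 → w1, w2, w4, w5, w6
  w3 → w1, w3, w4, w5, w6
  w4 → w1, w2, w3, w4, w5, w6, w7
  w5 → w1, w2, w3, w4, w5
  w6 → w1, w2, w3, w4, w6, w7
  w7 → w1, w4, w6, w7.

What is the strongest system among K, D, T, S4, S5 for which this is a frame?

T

Serial (axiom D): yes — every world has a successor (e.g. w1 R w1).
Reflexive (axiom T): yes — every world is R-related to itself.
Transitive (axiom 4): no — w2 R w1 and w1 R w3, but not w2 R w3.
Euclidean (axiom 5): no — w1 R w2 and w1 R w3, but not w2 R w3.
So F validates K, D, T; S4 would additionally require R to be transitive. The strongest is T.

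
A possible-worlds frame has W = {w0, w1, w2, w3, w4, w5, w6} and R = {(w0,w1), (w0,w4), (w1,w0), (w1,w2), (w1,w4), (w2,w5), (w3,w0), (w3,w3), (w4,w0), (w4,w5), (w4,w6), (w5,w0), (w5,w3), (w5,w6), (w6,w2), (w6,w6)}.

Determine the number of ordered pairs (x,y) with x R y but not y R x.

Enumerating: (w1,w2), (w1,w4), (w2,w5), (w3,w0), (w4,w5), (w4,w6), (w5,w0), (w5,w3), (w5,w6), (w6,w2).

10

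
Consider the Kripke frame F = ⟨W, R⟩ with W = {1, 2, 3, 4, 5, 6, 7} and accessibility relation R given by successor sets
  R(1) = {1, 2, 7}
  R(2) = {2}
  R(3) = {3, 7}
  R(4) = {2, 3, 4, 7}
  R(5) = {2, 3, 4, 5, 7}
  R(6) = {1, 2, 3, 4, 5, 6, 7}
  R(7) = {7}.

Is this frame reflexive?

Yes

Reflexive: yes — every world is R-related to itself.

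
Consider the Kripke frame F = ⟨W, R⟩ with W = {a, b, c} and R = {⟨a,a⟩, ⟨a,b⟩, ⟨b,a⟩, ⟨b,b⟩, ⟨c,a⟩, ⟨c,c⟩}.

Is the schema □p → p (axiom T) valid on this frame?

Axiom T corresponds to the accessibility relation being reflexive.
Reflexive: yes — every world is R-related to itself.

Yes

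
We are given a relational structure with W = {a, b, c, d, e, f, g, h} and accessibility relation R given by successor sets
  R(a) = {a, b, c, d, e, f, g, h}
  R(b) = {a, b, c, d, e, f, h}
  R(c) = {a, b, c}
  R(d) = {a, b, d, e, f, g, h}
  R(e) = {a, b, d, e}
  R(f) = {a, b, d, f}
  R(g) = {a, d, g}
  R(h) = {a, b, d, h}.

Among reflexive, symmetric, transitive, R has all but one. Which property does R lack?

transitive

Reflexive: yes — every world is R-related to itself.
Symmetric: yes — every pair in R has its reverse in R.
Transitive: no — b R a and a R g, but not b R g.
Only transitive fails.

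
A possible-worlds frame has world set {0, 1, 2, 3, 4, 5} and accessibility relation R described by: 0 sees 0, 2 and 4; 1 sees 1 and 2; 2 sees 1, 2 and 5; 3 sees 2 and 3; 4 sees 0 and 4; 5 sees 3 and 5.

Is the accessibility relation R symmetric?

No

Symmetric: no — 0 R 2 but not 2 R 0.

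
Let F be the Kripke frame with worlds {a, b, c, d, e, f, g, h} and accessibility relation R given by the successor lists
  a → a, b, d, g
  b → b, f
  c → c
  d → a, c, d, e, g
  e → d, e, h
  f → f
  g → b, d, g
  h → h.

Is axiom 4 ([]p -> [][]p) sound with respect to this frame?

No

By correspondence theory, 4 is valid on a frame iff R is transitive.
Transitive: no — a R b and b R f, but not a R f.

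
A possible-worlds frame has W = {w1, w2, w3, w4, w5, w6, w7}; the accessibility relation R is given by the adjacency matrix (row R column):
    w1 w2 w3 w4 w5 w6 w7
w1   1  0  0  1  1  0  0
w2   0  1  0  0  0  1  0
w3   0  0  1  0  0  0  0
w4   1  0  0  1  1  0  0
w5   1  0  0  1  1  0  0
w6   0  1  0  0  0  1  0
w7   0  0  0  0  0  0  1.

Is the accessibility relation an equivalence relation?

Reflexive: yes — every world is R-related to itself.
Symmetric: yes — every pair in R has its reverse in R.
Transitive: yes — every two-step R-path is closed by a direct edge.
So R is an equivalence relation.

Yes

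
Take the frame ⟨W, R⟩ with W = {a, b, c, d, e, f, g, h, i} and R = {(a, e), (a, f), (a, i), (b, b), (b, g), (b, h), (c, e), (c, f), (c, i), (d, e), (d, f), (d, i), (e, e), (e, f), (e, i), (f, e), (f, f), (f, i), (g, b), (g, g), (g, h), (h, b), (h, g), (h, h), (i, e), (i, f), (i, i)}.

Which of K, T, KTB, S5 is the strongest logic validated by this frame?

K

Reflexive (axiom T): no — a is not related to itself.
Symmetric (axiom B): no — a R e but not e R a.
Euclidean (axiom 5): yes — any two successors of a common world are R-related.
So F validates K; T would additionally require R to be reflexive. The strongest is K.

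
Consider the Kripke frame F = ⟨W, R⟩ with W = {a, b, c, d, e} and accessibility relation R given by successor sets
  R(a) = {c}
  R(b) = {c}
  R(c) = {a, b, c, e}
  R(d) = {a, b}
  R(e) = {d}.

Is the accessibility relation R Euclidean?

Euclidean: no — c R a and c R b, but not a R b.

No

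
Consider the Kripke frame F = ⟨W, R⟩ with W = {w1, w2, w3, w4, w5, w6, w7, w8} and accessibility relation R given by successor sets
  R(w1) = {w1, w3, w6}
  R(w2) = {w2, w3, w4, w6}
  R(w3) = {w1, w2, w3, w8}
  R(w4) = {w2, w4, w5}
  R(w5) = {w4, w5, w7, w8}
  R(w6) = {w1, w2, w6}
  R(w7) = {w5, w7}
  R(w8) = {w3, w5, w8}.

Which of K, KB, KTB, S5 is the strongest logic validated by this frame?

Symmetric (axiom B): yes — every pair in R has its reverse in R.
Reflexive (axiom T): yes — every world is R-related to itself.
Euclidean (axiom 5): no — w1 R w3 and w1 R w6, but not w3 R w6.
So F validates K, KB, KTB; S5 would additionally require R to be Euclidean. The strongest is KTB.

KTB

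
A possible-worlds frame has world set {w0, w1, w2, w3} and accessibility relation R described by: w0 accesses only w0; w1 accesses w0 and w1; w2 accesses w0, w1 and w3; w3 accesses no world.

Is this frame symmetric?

No

Symmetric: no — w1 R w0 but not w0 R w1.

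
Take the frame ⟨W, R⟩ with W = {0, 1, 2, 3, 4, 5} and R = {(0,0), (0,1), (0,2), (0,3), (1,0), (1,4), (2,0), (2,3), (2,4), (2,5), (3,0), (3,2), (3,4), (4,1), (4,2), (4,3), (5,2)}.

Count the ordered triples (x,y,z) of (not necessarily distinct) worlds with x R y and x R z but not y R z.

Enumerating: (0,1,1), (0,1,2), (0,1,3), (0,2,1), (0,2,2), (0,3,1), (0,3,3), (1,0,4), (1,4,0), (1,4,4), (2,0,4), (2,0,5), … and 21 more.
Total: 33.

33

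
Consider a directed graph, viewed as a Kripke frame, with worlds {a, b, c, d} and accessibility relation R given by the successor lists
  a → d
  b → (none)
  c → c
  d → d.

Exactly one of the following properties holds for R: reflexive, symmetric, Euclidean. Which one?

Reflexive: no — a is not related to itself.
Symmetric: no — a R d but not d R a.
Euclidean: yes — any two successors of a common world are R-related.
Only Euclidean holds.

Euclidean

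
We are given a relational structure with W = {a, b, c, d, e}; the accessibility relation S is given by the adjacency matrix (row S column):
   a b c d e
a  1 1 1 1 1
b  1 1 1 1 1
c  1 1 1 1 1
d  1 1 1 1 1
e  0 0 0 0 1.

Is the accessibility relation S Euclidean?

No

Euclidean: no — a S e and a S b, but not e S b.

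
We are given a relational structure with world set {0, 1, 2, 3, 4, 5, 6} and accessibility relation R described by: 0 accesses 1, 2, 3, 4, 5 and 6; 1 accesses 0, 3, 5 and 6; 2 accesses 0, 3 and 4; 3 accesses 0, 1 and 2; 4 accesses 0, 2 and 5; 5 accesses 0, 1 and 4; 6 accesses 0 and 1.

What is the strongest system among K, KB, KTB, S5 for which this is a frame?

KB

Symmetric (axiom B): yes — every pair in R has its reverse in R.
Reflexive (axiom T): no — 0 is not related to itself.
Euclidean (axiom 5): no — 0 R 1 and 0 R 2, but not 1 R 2.
So F validates K, KB; KTB would additionally require R to be reflexive. The strongest is KB.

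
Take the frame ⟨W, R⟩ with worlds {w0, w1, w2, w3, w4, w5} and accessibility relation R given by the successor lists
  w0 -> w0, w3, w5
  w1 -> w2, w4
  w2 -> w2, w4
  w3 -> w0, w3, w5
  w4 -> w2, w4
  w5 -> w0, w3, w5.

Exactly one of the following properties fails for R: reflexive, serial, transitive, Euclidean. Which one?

reflexive

Reflexive: no — w1 is not related to itself.
Serial: yes — every world has a successor (e.g. w0 R w0).
Transitive: yes — every two-step R-path is closed by a direct edge.
Euclidean: yes — any two successors of a common world are R-related.
Only reflexive fails.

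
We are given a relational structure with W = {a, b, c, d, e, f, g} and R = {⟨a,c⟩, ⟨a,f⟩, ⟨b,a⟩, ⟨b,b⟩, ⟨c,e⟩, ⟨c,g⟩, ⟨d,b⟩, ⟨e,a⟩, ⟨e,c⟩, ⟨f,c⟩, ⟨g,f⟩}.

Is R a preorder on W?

No

Reflexive: no — a is not related to itself.
Transitive: no — a R c and c R e, but not a R e.
So R is not a preorder.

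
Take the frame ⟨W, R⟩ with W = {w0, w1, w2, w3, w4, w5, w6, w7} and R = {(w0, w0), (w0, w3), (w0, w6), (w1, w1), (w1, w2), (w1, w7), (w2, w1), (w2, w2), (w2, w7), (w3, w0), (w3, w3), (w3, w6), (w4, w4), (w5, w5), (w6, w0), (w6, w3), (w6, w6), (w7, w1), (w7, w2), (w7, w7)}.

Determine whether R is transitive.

Transitive: yes — every two-step R-path is closed by a direct edge.

Yes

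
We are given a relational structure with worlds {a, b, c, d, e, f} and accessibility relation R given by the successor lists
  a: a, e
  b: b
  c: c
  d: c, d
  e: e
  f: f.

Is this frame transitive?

Yes

Transitive: yes — every two-step R-path is closed by a direct edge.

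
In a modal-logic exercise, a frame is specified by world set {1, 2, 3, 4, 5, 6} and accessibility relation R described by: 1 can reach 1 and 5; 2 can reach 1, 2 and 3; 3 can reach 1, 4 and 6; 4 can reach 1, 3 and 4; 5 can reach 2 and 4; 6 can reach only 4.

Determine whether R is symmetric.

No

Symmetric: no — 1 R 5 but not 5 R 1.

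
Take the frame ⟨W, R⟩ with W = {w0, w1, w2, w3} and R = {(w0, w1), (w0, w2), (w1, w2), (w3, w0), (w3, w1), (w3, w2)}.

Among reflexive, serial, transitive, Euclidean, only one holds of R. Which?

transitive

Reflexive: no — w0 is not related to itself.
Serial: no — w2 has no R-successor.
Transitive: yes — every two-step R-path is closed by a direct edge.
Euclidean: no — w0 R w2 and w0 R w1, but not w2 R w1.
Only transitive holds.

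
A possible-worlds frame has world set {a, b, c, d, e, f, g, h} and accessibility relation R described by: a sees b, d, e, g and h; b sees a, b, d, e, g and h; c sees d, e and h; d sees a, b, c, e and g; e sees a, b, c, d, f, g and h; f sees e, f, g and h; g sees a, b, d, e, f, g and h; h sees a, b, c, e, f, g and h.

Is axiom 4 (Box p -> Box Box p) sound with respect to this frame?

No

The schema 4 characterises exactly the transitive frames.
Transitive: no — a R d and d R c, but not a R c.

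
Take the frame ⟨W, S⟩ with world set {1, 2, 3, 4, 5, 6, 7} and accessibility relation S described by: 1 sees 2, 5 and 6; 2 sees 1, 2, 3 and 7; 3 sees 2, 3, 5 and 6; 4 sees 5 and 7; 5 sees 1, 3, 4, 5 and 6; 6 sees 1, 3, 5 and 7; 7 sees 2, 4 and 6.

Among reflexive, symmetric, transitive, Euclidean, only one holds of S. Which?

symmetric

Reflexive: no — 1 is not related to itself.
Symmetric: yes — every pair in S has its reverse in S.
Transitive: no — 1 S 2 and 2 S 3, but not 1 S 3.
Euclidean: no — 1 S 2 and 1 S 5, but not 2 S 5.
Only symmetric holds.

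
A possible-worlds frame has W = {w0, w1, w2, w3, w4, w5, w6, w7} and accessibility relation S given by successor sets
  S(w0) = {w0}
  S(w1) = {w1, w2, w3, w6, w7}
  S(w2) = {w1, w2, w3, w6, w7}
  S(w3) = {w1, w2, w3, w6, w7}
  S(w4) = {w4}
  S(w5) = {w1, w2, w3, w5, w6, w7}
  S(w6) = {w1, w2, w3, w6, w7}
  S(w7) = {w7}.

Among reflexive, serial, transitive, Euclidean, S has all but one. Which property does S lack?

Reflexive: yes — every world is S-related to itself.
Serial: yes — every world has a successor (e.g. w0 S w0).
Transitive: yes — every two-step S-path is closed by a direct edge.
Euclidean: no — w1 S w7 and w1 S w2, but not w7 S w2.
Only Euclidean fails.

Euclidean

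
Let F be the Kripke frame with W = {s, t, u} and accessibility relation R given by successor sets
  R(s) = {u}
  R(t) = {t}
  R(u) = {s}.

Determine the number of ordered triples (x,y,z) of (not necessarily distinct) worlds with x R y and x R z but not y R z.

Enumerating: (s,u,u), (u,s,s).

2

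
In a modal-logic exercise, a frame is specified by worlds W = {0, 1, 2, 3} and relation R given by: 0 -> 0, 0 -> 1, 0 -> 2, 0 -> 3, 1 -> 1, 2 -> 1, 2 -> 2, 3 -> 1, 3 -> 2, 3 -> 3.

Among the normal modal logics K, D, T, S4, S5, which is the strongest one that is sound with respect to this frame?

S4

Serial (axiom D): yes — every world has a successor (e.g. 0 R 0).
Reflexive (axiom T): yes — every world is R-related to itself.
Transitive (axiom 4): yes — every two-step R-path is closed by a direct edge.
Euclidean (axiom 5): no — 0 R 1 and 0 R 2, but not 1 R 2.
So F validates K, D, T, S4; S5 would additionally require R to be Euclidean. The strongest is S4.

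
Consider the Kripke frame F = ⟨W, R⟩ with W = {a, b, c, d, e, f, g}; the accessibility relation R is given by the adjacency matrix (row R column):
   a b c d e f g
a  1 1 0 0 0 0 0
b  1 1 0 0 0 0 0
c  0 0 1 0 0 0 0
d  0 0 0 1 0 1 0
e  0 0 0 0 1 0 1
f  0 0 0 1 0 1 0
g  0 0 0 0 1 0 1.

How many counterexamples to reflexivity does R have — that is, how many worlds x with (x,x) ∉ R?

0

R is reflexive; there are no such worlds.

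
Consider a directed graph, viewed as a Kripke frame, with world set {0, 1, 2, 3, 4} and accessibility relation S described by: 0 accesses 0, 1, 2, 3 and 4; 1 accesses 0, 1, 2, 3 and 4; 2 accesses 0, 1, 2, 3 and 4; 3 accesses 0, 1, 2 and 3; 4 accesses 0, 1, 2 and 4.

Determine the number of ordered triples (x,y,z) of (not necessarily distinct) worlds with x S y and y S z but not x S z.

Enumerating: (3,0,4), (3,1,4), (3,2,4), (4,0,3), (4,1,3), (4,2,3).

6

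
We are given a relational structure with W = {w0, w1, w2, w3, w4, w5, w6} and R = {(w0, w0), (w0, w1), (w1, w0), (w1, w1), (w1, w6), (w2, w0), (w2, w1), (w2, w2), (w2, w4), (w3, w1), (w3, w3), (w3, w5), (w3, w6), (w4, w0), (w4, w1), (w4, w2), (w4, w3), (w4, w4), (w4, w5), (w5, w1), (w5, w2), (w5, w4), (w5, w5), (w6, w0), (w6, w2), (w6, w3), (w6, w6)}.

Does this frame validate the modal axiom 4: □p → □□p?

No

The schema 4 characterises exactly the transitive frames.
Transitive: no — w0 R w1 and w1 R w6, but not w0 R w6.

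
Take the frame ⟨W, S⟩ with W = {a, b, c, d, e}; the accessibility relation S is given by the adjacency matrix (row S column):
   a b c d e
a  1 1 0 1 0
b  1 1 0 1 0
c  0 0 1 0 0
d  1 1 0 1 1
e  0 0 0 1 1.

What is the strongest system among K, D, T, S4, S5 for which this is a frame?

T

Serial (axiom D): yes — every world has a successor (e.g. a S a).
Reflexive (axiom T): yes — every world is S-related to itself.
Transitive (axiom 4): no — a S d and d S e, but not a S e.
Euclidean (axiom 5): no — d S a and d S e, but not a S e.
So F validates K, D, T; S4 would additionally require S to be transitive. The strongest is T.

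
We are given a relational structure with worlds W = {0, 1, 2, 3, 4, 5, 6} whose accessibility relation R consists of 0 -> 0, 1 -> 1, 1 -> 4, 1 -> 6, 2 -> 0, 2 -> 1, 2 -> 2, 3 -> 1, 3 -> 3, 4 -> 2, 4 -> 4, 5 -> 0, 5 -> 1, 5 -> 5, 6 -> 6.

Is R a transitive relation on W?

No

Transitive: no — 1 R 4 and 4 R 2, but not 1 R 2.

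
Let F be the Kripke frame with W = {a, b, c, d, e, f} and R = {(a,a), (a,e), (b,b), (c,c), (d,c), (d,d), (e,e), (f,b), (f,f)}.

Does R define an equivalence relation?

No

Reflexive: yes — every world is R-related to itself.
Symmetric: no — a R e but not e R a.
Transitive: yes — every two-step R-path is closed by a direct edge.
So R is not an equivalence relation.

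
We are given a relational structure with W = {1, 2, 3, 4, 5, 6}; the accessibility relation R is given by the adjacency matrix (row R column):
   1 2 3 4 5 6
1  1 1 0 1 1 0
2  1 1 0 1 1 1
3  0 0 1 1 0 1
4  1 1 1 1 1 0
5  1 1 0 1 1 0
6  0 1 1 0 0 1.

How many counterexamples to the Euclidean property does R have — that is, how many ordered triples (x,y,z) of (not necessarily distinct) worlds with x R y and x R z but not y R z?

16

Enumerating: (2,1,6), (2,4,6), (2,5,6), (2,6,1), (2,6,4), (2,6,5), (3,4,6), (3,6,4), (4,1,3), (4,2,3), (4,3,1), (4,3,2), (4,3,5), (4,5,3), (6,2,3), (6,3,2).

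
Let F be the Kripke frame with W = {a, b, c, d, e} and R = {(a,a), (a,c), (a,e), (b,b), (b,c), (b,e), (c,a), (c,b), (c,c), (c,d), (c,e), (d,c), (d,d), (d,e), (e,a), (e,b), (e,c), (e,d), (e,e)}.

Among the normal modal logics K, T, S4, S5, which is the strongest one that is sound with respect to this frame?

T

Reflexive (axiom T): yes — every world is R-related to itself.
Transitive (axiom 4): no — a R c and c R b, but not a R b.
Euclidean (axiom 5): no — c R a and c R b, but not a R b.
So F validates K, T; S4 would additionally require R to be transitive. The strongest is T.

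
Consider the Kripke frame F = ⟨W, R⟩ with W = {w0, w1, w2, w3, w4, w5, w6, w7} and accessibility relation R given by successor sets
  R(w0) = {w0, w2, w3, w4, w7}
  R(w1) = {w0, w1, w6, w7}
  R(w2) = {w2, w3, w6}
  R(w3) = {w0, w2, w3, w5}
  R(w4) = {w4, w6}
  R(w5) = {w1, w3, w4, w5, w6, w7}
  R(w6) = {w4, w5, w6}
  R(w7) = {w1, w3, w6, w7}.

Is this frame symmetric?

Symmetric: no — w0 R w2 but not w2 R w0.

No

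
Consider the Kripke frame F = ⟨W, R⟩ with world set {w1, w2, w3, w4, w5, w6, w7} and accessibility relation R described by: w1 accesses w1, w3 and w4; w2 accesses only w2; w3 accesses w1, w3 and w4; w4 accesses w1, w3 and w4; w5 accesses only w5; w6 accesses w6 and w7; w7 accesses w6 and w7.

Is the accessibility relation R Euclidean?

Yes

Euclidean: yes — any two successors of a common world are R-related.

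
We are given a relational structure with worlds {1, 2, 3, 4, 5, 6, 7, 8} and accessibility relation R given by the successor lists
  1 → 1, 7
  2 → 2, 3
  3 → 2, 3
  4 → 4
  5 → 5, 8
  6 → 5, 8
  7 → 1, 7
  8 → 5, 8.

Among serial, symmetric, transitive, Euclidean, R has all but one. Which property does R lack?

Serial: yes — every world has a successor (e.g. 1 R 1).
Symmetric: no — 6 R 5 but not 5 R 6.
Transitive: yes — every two-step R-path is closed by a direct edge.
Euclidean: yes — any two successors of a common world are R-related.
Only symmetric fails.

symmetric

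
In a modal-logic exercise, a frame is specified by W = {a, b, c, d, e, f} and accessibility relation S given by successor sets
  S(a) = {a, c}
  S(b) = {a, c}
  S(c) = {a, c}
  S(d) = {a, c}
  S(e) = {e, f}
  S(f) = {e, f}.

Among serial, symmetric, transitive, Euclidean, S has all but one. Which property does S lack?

Serial: yes — every world has a successor (e.g. a S a).
Symmetric: no — b S a but not a S b.
Transitive: yes — every two-step S-path is closed by a direct edge.
Euclidean: yes — any two successors of a common world are S-related.
Only symmetric fails.

symmetric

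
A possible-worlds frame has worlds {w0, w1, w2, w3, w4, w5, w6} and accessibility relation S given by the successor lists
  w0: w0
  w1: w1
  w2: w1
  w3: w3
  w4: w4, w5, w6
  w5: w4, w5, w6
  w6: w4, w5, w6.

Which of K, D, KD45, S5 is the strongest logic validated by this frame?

Serial (axiom D): yes — every world has a successor (e.g. w0 S w0).
Euclidean (axiom 5): yes — any two successors of a common world are S-related.
Transitive (axiom 4): yes — every two-step S-path is closed by a direct edge.
Reflexive (axiom T): no — w2 is not related to itself.
So F validates K, D, KD45; S5 would additionally require S to be reflexive. The strongest is KD45.

KD45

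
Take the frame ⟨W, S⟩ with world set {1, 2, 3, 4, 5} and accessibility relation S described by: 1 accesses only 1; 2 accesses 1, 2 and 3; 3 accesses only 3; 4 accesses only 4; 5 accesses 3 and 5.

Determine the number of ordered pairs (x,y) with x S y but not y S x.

3

Enumerating: (2,1), (2,3), (5,3).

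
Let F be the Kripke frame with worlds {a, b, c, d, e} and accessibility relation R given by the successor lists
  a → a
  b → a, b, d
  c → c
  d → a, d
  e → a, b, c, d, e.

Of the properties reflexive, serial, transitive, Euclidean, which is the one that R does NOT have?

Reflexive: yes — every world is R-related to itself.
Serial: yes — every world has a successor (e.g. a R a).
Transitive: yes — every two-step R-path is closed by a direct edge.
Euclidean: no — b R a and b R d, but not a R d.
Only Euclidean fails.

Euclidean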